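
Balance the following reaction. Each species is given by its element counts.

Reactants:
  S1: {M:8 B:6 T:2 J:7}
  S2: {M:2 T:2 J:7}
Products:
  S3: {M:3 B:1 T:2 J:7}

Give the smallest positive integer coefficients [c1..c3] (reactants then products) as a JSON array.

M: 1·8+5·2 = 18 | 6·3 = 18
B: 1·6+5·0 = 6 | 6·1 = 6
T: 1·2+5·2 = 12 | 6·2 = 12
J: 1·7+5·7 = 42 | 6·7 = 42
gcd(1,5,6) = 1

Coefficients: [1, 5, 6]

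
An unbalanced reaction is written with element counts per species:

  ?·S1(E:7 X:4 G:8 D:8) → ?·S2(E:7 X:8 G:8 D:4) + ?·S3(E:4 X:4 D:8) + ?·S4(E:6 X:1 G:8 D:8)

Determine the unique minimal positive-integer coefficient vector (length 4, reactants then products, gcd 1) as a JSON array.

Coefficients: [6, 2, 1, 4]

E: 6·7 = 42 | 2·7+1·4+4·6 = 42
X: 6·4 = 24 | 2·8+1·4+4·1 = 24
G: 6·8 = 48 | 2·8+1·0+4·8 = 48
D: 6·8 = 48 | 2·4+1·8+4·8 = 48
gcd(6,2,1,4) = 1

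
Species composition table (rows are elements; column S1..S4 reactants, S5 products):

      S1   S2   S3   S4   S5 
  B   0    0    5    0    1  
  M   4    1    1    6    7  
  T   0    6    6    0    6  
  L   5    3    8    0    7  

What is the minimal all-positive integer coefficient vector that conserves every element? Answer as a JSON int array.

Coefficients: [3, 4, 1, 3, 5]

B: 3·0+4·0+1·5+3·0 = 5 | 5·1 = 5
M: 3·4+4·1+1·1+3·6 = 35 | 5·7 = 35
T: 3·0+4·6+1·6+3·0 = 30 | 5·6 = 30
L: 3·5+4·3+1·8+3·0 = 35 | 5·7 = 35
gcd(3,4,1,3,5) = 1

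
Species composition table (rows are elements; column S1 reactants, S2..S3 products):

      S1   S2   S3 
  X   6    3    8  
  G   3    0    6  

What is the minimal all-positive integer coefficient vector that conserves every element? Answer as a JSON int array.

Coefficients: [6, 4, 3]

X: 6·6 = 36 | 4·3+3·8 = 36
G: 6·3 = 18 | 4·0+3·6 = 18
gcd(6,4,3) = 1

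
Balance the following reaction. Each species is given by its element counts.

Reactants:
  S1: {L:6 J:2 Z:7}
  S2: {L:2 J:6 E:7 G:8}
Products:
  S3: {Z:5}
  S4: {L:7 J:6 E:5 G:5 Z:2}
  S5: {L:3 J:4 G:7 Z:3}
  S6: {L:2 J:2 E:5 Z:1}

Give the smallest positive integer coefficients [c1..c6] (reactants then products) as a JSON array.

L: 4·6+5·2 = 34 | 1·0+1·7+5·3+6·2 = 34
J: 4·2+5·6 = 38 | 1·0+1·6+5·4+6·2 = 38
E: 4·0+5·7 = 35 | 1·0+1·5+5·0+6·5 = 35
G: 4·0+5·8 = 40 | 1·0+1·5+5·7+6·0 = 40
Z: 4·7+5·0 = 28 | 1·5+1·2+5·3+6·1 = 28
gcd(4,5,1,1,5,6) = 1

Coefficients: [4, 5, 1, 1, 5, 6]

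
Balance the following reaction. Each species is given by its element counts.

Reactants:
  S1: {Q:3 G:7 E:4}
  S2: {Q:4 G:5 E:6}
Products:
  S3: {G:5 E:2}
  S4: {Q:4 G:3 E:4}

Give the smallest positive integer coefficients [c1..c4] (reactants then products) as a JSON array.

Coefficients: [4, 3, 5, 6]

Q: 4·3+3·4 = 24 | 5·0+6·4 = 24
G: 4·7+3·5 = 43 | 5·5+6·3 = 43
E: 4·4+3·6 = 34 | 5·2+6·4 = 34
gcd(4,3,5,6) = 1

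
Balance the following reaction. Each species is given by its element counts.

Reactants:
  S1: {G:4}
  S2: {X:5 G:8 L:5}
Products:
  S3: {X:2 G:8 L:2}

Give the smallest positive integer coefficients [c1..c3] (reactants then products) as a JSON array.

Coefficients: [6, 2, 5]

X: 6·0+2·5 = 10 | 5·2 = 10
G: 6·4+2·8 = 40 | 5·8 = 40
L: 6·0+2·5 = 10 | 5·2 = 10
gcd(6,2,5) = 1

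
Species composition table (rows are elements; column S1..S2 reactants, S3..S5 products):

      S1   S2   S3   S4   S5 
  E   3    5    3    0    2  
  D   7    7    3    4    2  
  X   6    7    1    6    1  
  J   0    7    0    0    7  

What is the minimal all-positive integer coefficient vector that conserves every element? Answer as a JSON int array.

Coefficients: [4, 2, 6, 5, 2]

E: 4·3+2·5 = 22 | 6·3+5·0+2·2 = 22
D: 4·7+2·7 = 42 | 6·3+5·4+2·2 = 42
X: 4·6+2·7 = 38 | 6·1+5·6+2·1 = 38
J: 4·0+2·7 = 14 | 6·0+5·0+2·7 = 14
gcd(4,2,6,5,2) = 1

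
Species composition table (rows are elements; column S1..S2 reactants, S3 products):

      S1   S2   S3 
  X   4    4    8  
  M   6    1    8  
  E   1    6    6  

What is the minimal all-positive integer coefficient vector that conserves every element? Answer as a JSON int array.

Coefficients: [6, 4, 5]

X: 6·4+4·4 = 40 | 5·8 = 40
M: 6·6+4·1 = 40 | 5·8 = 40
E: 6·1+4·6 = 30 | 5·6 = 30
gcd(6,4,5) = 1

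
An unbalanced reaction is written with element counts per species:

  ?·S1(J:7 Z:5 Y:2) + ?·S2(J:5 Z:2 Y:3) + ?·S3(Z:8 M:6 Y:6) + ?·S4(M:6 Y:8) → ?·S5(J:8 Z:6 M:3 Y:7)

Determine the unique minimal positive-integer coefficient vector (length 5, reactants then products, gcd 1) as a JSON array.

J: 4·7+4·5+1·0+2·0 = 48 | 6·8 = 48
Z: 4·5+4·2+1·8+2·0 = 36 | 6·6 = 36
M: 4·0+4·0+1·6+2·6 = 18 | 6·3 = 18
Y: 4·2+4·3+1·6+2·8 = 42 | 6·7 = 42
gcd(4,4,1,2,6) = 1

Coefficients: [4, 4, 1, 2, 6]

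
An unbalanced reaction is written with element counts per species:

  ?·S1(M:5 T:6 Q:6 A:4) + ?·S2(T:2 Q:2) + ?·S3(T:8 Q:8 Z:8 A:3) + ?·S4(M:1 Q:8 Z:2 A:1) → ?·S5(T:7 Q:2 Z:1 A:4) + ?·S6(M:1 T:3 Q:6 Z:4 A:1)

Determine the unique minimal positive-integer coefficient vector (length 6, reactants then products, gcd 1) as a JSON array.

M: 1·5+1·0+3·0+1·1 = 6 | 2·0+6·1 = 6
T: 1·6+1·2+3·8+1·0 = 32 | 2·7+6·3 = 32
Q: 1·6+1·2+3·8+1·8 = 40 | 2·2+6·6 = 40
Z: 1·0+1·0+3·8+1·2 = 26 | 2·1+6·4 = 26
A: 1·4+1·0+3·3+1·1 = 14 | 2·4+6·1 = 14
gcd(1,1,3,1,2,6) = 1

Coefficients: [1, 1, 3, 1, 2, 6]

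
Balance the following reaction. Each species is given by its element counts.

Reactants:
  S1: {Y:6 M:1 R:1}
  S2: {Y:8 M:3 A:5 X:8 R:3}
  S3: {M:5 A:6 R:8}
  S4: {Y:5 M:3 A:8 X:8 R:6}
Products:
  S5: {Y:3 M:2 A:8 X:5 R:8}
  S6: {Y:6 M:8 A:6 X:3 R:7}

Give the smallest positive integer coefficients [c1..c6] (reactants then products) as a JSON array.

Y: 1·6+2·8+4·0+1·5 = 27 | 3·3+3·6 = 27
M: 1·1+2·3+4·5+1·3 = 30 | 3·2+3·8 = 30
A: 1·0+2·5+4·6+1·8 = 42 | 3·8+3·6 = 42
X: 1·0+2·8+4·0+1·8 = 24 | 3·5+3·3 = 24
R: 1·1+2·3+4·8+1·6 = 45 | 3·8+3·7 = 45
gcd(1,2,4,1,3,3) = 1

Coefficients: [1, 2, 4, 1, 3, 3]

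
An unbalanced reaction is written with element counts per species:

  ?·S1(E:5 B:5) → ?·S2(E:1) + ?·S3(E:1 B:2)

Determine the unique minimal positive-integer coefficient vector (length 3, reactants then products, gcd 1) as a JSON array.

E: 2·5 = 10 | 5·1+5·1 = 10
B: 2·5 = 10 | 5·0+5·2 = 10
gcd(2,5,5) = 1

Coefficients: [2, 5, 5]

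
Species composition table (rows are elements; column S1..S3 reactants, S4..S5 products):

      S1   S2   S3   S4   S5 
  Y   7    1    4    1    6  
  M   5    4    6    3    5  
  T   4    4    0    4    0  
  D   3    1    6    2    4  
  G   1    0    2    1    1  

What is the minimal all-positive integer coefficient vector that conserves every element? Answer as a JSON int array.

Y: 3·7+1·1+3·4 = 34 | 4·1+5·6 = 34
M: 3·5+1·4+3·6 = 37 | 4·3+5·5 = 37
T: 3·4+1·4+3·0 = 16 | 4·4+5·0 = 16
D: 3·3+1·1+3·6 = 28 | 4·2+5·4 = 28
G: 3·1+1·0+3·2 = 9 | 4·1+5·1 = 9
gcd(3,1,3,4,5) = 1

Coefficients: [3, 1, 3, 4, 5]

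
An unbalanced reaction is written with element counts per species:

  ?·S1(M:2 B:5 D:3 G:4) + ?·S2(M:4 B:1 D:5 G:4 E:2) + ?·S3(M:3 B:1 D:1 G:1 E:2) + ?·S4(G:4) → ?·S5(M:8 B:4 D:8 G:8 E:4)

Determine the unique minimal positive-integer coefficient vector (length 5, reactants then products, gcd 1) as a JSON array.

Coefficients: [2, 6, 4, 1, 5]

M: 2·2+6·4+4·3+1·0 = 40 | 5·8 = 40
B: 2·5+6·1+4·1+1·0 = 20 | 5·4 = 20
D: 2·3+6·5+4·1+1·0 = 40 | 5·8 = 40
G: 2·4+6·4+4·1+1·4 = 40 | 5·8 = 40
E: 2·0+6·2+4·2+1·0 = 20 | 5·4 = 20
gcd(2,6,4,1,5) = 1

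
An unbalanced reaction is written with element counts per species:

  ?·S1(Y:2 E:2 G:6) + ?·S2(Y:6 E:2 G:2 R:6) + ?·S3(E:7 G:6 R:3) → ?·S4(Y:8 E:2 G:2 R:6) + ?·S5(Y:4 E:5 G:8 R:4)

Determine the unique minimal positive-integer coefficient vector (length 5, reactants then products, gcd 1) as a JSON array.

Coefficients: [5, 5, 2, 2, 6]

Y: 5·2+5·6+2·0 = 40 | 2·8+6·4 = 40
E: 5·2+5·2+2·7 = 34 | 2·2+6·5 = 34
G: 5·6+5·2+2·6 = 52 | 2·2+6·8 = 52
R: 5·0+5·6+2·3 = 36 | 2·6+6·4 = 36
gcd(5,5,2,2,6) = 1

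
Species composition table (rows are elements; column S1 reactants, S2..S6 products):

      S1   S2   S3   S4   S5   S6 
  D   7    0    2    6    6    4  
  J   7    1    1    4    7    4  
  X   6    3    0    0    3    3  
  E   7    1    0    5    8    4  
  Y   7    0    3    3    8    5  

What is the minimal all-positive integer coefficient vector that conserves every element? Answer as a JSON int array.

Coefficients: [4, 6, 3, 2, 1, 1]

D: 4·7 = 28 | 6·0+3·2+2·6+1·6+1·4 = 28
J: 4·7 = 28 | 6·1+3·1+2·4+1·7+1·4 = 28
X: 4·6 = 24 | 6·3+3·0+2·0+1·3+1·3 = 24
E: 4·7 = 28 | 6·1+3·0+2·5+1·8+1·4 = 28
Y: 4·7 = 28 | 6·0+3·3+2·3+1·8+1·5 = 28
gcd(4,6,3,2,1,1) = 1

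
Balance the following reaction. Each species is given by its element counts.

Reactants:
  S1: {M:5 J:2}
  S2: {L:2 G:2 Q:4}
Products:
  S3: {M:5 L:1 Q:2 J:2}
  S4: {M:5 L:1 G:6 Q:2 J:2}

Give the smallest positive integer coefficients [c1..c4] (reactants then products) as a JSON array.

Coefficients: [6, 3, 5, 1]

M: 6·5+3·0 = 30 | 5·5+1·5 = 30
L: 6·0+3·2 = 6 | 5·1+1·1 = 6
G: 6·0+3·2 = 6 | 5·0+1·6 = 6
Q: 6·0+3·4 = 12 | 5·2+1·2 = 12
J: 6·2+3·0 = 12 | 5·2+1·2 = 12
gcd(6,3,5,1) = 1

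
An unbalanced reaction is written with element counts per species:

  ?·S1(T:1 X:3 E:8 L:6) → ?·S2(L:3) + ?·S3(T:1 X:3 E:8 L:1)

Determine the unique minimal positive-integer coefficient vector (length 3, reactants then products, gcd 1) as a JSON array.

T: 3·1 = 3 | 5·0+3·1 = 3
X: 3·3 = 9 | 5·0+3·3 = 9
E: 3·8 = 24 | 5·0+3·8 = 24
L: 3·6 = 18 | 5·3+3·1 = 18
gcd(3,5,3) = 1

Coefficients: [3, 5, 3]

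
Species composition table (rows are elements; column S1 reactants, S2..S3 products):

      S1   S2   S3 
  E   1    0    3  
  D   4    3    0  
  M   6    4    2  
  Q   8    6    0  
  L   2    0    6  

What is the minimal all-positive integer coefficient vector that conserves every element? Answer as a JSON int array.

E: 3·1 = 3 | 4·0+1·3 = 3
D: 3·4 = 12 | 4·3+1·0 = 12
M: 3·6 = 18 | 4·4+1·2 = 18
Q: 3·8 = 24 | 4·6+1·0 = 24
L: 3·2 = 6 | 4·0+1·6 = 6
gcd(3,4,1) = 1

Coefficients: [3, 4, 1]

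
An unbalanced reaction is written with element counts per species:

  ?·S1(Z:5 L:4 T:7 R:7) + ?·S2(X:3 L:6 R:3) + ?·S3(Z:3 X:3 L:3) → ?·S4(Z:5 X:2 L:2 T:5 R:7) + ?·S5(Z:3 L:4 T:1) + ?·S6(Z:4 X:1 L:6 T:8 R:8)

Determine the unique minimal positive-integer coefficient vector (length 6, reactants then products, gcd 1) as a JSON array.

Z: 6·5+1·0+2·3 = 36 | 3·5+3·3+3·4 = 36
X: 6·0+1·3+2·3 = 9 | 3·2+3·0+3·1 = 9
L: 6·4+1·6+2·3 = 36 | 3·2+3·4+3·6 = 36
T: 6·7+1·0+2·0 = 42 | 3·5+3·1+3·8 = 42
R: 6·7+1·3+2·0 = 45 | 3·7+3·0+3·8 = 45
gcd(6,1,2,3,3,3) = 1

Coefficients: [6, 1, 2, 3, 3, 3]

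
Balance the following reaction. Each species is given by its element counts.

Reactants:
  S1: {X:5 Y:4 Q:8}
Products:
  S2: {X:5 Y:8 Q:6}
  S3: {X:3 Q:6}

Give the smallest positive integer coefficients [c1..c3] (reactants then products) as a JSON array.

Coefficients: [6, 3, 5]

X: 6·5 = 30 | 3·5+5·3 = 30
Y: 6·4 = 24 | 3·8+5·0 = 24
Q: 6·8 = 48 | 3·6+5·6 = 48
gcd(6,3,5) = 1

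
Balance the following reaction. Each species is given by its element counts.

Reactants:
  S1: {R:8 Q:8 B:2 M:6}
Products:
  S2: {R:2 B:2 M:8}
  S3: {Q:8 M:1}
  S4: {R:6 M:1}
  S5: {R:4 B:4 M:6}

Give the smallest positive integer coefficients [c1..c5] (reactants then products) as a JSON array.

Coefficients: [5, 1, 5, 5, 2]

R: 5·8 = 40 | 1·2+5·0+5·6+2·4 = 40
Q: 5·8 = 40 | 1·0+5·8+5·0+2·0 = 40
B: 5·2 = 10 | 1·2+5·0+5·0+2·4 = 10
M: 5·6 = 30 | 1·8+5·1+5·1+2·6 = 30
gcd(5,1,5,5,2) = 1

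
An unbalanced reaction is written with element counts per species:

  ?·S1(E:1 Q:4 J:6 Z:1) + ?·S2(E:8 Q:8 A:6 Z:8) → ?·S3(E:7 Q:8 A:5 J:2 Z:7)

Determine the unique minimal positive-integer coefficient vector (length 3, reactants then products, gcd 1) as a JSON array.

Coefficients: [2, 5, 6]

E: 2·1+5·8 = 42 | 6·7 = 42
Q: 2·4+5·8 = 48 | 6·8 = 48
A: 2·0+5·6 = 30 | 6·5 = 30
J: 2·6+5·0 = 12 | 6·2 = 12
Z: 2·1+5·8 = 42 | 6·7 = 42
gcd(2,5,6) = 1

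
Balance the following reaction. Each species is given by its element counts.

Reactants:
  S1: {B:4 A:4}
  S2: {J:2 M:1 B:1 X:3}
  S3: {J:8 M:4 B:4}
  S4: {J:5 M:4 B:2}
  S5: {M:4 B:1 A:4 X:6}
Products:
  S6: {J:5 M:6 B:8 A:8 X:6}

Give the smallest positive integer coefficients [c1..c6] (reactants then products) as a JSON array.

Coefficients: [6, 2, 2, 1, 4, 5]

J: 6·0+2·2+2·8+1·5+4·0 = 25 | 5·5 = 25
M: 6·0+2·1+2·4+1·4+4·4 = 30 | 5·6 = 30
B: 6·4+2·1+2·4+1·2+4·1 = 40 | 5·8 = 40
A: 6·4+2·0+2·0+1·0+4·4 = 40 | 5·8 = 40
X: 6·0+2·3+2·0+1·0+4·6 = 30 | 5·6 = 30
gcd(6,2,2,1,4,5) = 1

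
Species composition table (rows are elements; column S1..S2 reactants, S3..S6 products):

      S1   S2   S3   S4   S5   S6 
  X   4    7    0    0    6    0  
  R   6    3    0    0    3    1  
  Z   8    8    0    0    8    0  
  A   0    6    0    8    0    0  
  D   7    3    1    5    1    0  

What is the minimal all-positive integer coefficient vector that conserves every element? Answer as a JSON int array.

X: 2·4+4·7 = 36 | 5·0+3·0+6·6+6·0 = 36
R: 2·6+4·3 = 24 | 5·0+3·0+6·3+6·1 = 24
Z: 2·8+4·8 = 48 | 5·0+3·0+6·8+6·0 = 48
A: 2·0+4·6 = 24 | 5·0+3·8+6·0+6·0 = 24
D: 2·7+4·3 = 26 | 5·1+3·5+6·1+6·0 = 26
gcd(2,4,5,3,6,6) = 1

Coefficients: [2, 4, 5, 3, 6, 6]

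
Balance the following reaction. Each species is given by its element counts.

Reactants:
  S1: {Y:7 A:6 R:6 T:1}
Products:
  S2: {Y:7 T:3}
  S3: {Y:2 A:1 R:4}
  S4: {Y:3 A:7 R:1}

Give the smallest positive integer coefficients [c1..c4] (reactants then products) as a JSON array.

Y: 3·7 = 21 | 1·7+4·2+2·3 = 21
A: 3·6 = 18 | 1·0+4·1+2·7 = 18
R: 3·6 = 18 | 1·0+4·4+2·1 = 18
T: 3·1 = 3 | 1·3+4·0+2·0 = 3
gcd(3,1,4,2) = 1

Coefficients: [3, 1, 4, 2]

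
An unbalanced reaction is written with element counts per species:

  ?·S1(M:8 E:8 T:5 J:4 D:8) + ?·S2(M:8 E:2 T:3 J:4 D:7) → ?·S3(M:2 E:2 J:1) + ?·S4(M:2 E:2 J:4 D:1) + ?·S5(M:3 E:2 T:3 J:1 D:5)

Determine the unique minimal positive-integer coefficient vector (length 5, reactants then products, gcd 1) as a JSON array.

Coefficients: [3, 1, 6, 1, 6]

M: 3·8+1·8 = 32 | 6·2+1·2+6·3 = 32
E: 3·8+1·2 = 26 | 6·2+1·2+6·2 = 26
T: 3·5+1·3 = 18 | 6·0+1·0+6·3 = 18
J: 3·4+1·4 = 16 | 6·1+1·4+6·1 = 16
D: 3·8+1·7 = 31 | 6·0+1·1+6·5 = 31
gcd(3,1,6,1,6) = 1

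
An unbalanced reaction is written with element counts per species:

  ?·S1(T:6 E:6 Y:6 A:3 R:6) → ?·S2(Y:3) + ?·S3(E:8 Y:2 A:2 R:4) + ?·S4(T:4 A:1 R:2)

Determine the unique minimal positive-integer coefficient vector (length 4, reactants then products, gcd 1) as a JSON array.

T: 4·6 = 24 | 6·0+3·0+6·4 = 24
E: 4·6 = 24 | 6·0+3·8+6·0 = 24
Y: 4·6 = 24 | 6·3+3·2+6·0 = 24
A: 4·3 = 12 | 6·0+3·2+6·1 = 12
R: 4·6 = 24 | 6·0+3·4+6·2 = 24
gcd(4,6,3,6) = 1

Coefficients: [4, 6, 3, 6]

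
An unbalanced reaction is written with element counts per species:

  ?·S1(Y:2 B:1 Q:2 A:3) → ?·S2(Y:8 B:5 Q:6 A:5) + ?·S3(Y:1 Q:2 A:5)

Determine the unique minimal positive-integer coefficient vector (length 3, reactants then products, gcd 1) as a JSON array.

Coefficients: [5, 1, 2]

Y: 5·2 = 10 | 1·8+2·1 = 10
B: 5·1 = 5 | 1·5+2·0 = 5
Q: 5·2 = 10 | 1·6+2·2 = 10
A: 5·3 = 15 | 1·5+2·5 = 15
gcd(5,1,2) = 1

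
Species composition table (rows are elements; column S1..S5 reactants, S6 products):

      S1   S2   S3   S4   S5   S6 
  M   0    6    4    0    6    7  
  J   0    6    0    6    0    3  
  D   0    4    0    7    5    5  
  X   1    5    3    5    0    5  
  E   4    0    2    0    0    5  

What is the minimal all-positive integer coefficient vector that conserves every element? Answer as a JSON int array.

Coefficients: [6, 2, 3, 1, 3, 6]

M: 6·0+2·6+3·4+1·0+3·6 = 42 | 6·7 = 42
J: 6·0+2·6+3·0+1·6+3·0 = 18 | 6·3 = 18
D: 6·0+2·4+3·0+1·7+3·5 = 30 | 6·5 = 30
X: 6·1+2·5+3·3+1·5+3·0 = 30 | 6·5 = 30
E: 6·4+2·0+3·2+1·0+3·0 = 30 | 6·5 = 30
gcd(6,2,3,1,3,6) = 1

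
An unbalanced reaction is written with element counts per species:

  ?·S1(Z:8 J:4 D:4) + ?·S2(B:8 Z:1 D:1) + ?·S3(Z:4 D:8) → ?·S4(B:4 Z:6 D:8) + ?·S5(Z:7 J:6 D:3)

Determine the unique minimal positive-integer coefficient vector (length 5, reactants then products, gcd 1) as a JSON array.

Coefficients: [3, 2, 3, 4, 2]

B: 3·0+2·8+3·0 = 16 | 4·4+2·0 = 16
Z: 3·8+2·1+3·4 = 38 | 4·6+2·7 = 38
J: 3·4+2·0+3·0 = 12 | 4·0+2·6 = 12
D: 3·4+2·1+3·8 = 38 | 4·8+2·3 = 38
gcd(3,2,3,4,2) = 1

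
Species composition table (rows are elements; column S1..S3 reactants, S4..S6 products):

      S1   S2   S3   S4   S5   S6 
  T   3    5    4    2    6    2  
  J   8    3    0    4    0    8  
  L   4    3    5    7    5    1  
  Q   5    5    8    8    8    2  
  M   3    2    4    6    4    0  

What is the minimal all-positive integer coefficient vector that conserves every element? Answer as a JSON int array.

T: 2·3+4·5+3·4 = 38 | 1·2+5·6+3·2 = 38
J: 2·8+4·3+3·0 = 28 | 1·4+5·0+3·8 = 28
L: 2·4+4·3+3·5 = 35 | 1·7+5·5+3·1 = 35
Q: 2·5+4·5+3·8 = 54 | 1·8+5·8+3·2 = 54
M: 2·3+4·2+3·4 = 26 | 1·6+5·4+3·0 = 26
gcd(2,4,3,1,5,3) = 1

Coefficients: [2, 4, 3, 1, 5, 3]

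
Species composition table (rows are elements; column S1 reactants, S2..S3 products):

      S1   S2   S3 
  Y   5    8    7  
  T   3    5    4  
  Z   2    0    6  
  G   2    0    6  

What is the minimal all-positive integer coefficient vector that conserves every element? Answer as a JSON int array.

Coefficients: [3, 1, 1]

Y: 3·5 = 15 | 1·8+1·7 = 15
T: 3·3 = 9 | 1·5+1·4 = 9
Z: 3·2 = 6 | 1·0+1·6 = 6
G: 3·2 = 6 | 1·0+1·6 = 6
gcd(3,1,1) = 1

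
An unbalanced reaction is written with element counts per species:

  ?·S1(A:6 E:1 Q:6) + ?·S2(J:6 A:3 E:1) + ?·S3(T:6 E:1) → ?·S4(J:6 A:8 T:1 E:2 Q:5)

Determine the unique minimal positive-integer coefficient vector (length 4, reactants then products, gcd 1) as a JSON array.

J: 5·0+6·6+1·0 = 36 | 6·6 = 36
A: 5·6+6·3+1·0 = 48 | 6·8 = 48
T: 5·0+6·0+1·6 = 6 | 6·1 = 6
E: 5·1+6·1+1·1 = 12 | 6·2 = 12
Q: 5·6+6·0+1·0 = 30 | 6·5 = 30
gcd(5,6,1,6) = 1

Coefficients: [5, 6, 1, 6]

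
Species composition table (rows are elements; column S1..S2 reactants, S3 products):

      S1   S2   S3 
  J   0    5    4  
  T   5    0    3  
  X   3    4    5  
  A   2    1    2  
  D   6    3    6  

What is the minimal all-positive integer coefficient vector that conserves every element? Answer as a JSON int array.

J: 3·0+4·5 = 20 | 5·4 = 20
T: 3·5+4·0 = 15 | 5·3 = 15
X: 3·3+4·4 = 25 | 5·5 = 25
A: 3·2+4·1 = 10 | 5·2 = 10
D: 3·6+4·3 = 30 | 5·6 = 30
gcd(3,4,5) = 1

Coefficients: [3, 4, 5]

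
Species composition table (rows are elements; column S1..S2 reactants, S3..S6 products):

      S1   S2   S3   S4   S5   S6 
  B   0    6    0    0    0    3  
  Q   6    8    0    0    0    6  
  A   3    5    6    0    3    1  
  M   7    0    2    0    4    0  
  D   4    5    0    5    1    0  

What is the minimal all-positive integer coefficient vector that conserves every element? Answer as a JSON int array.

B: 2·0+3·6 = 18 | 1·0+4·0+3·0+6·3 = 18
Q: 2·6+3·8 = 36 | 1·0+4·0+3·0+6·6 = 36
A: 2·3+3·5 = 21 | 1·6+4·0+3·3+6·1 = 21
M: 2·7+3·0 = 14 | 1·2+4·0+3·4+6·0 = 14
D: 2·4+3·5 = 23 | 1·0+4·5+3·1+6·0 = 23
gcd(2,3,1,4,3,6) = 1

Coefficients: [2, 3, 1, 4, 3, 6]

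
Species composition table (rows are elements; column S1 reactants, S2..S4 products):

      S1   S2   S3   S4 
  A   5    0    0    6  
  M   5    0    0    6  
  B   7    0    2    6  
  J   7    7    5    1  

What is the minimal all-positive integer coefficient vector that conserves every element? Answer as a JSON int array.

A: 6·5 = 30 | 1·0+6·0+5·6 = 30
M: 6·5 = 30 | 1·0+6·0+5·6 = 30
B: 6·7 = 42 | 1·0+6·2+5·6 = 42
J: 6·7 = 42 | 1·7+6·5+5·1 = 42
gcd(6,1,6,5) = 1

Coefficients: [6, 1, 6, 5]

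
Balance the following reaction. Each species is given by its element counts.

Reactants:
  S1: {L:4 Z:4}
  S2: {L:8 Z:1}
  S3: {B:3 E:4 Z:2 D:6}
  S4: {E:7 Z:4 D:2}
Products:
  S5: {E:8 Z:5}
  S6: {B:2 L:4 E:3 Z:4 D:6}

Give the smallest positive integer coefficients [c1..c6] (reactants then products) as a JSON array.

Coefficients: [4, 1, 4, 6, 5, 6]

B: 4·0+1·0+4·3+6·0 = 12 | 5·0+6·2 = 12
L: 4·4+1·8+4·0+6·0 = 24 | 5·0+6·4 = 24
E: 4·0+1·0+4·4+6·7 = 58 | 5·8+6·3 = 58
Z: 4·4+1·1+4·2+6·4 = 49 | 5·5+6·4 = 49
D: 4·0+1·0+4·6+6·2 = 36 | 5·0+6·6 = 36
gcd(4,1,4,6,5,6) = 1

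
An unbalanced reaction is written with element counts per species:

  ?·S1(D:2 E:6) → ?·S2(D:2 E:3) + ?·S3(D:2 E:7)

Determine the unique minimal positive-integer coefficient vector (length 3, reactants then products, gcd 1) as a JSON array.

Coefficients: [4, 1, 3]

D: 4·2 = 8 | 1·2+3·2 = 8
E: 4·6 = 24 | 1·3+3·7 = 24
gcd(4,1,3) = 1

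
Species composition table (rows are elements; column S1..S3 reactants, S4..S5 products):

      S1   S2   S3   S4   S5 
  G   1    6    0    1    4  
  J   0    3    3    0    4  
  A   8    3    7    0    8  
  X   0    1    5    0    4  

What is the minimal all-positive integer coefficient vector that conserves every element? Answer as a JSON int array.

G: 1·1+4·6+4·0 = 25 | 1·1+6·4 = 25
J: 1·0+4·3+4·3 = 24 | 1·0+6·4 = 24
A: 1·8+4·3+4·7 = 48 | 1·0+6·8 = 48
X: 1·0+4·1+4·5 = 24 | 1·0+6·4 = 24
gcd(1,4,4,1,6) = 1

Coefficients: [1, 4, 4, 1, 6]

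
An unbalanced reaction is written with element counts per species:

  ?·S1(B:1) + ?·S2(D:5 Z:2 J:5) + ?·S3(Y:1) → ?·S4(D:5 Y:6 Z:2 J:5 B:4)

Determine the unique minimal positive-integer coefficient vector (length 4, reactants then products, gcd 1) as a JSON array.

Coefficients: [4, 1, 6, 1]

D: 4·0+1·5+6·0 = 5 | 1·5 = 5
Y: 4·0+1·0+6·1 = 6 | 1·6 = 6
Z: 4·0+1·2+6·0 = 2 | 1·2 = 2
J: 4·0+1·5+6·0 = 5 | 1·5 = 5
B: 4·1+1·0+6·0 = 4 | 1·4 = 4
gcd(4,1,6,1) = 1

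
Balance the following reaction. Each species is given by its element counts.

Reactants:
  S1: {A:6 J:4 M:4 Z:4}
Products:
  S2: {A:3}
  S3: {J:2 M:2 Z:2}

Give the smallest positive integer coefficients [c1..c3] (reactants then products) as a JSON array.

A: 1·6 = 6 | 2·3+2·0 = 6
J: 1·4 = 4 | 2·0+2·2 = 4
M: 1·4 = 4 | 2·0+2·2 = 4
Z: 1·4 = 4 | 2·0+2·2 = 4
gcd(1,2,2) = 1

Coefficients: [1, 2, 2]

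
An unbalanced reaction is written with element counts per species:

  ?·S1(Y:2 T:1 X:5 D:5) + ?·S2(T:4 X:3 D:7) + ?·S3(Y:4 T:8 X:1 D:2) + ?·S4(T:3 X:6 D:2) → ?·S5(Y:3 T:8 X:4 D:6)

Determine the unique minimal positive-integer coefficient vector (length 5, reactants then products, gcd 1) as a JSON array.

Y: 1·2+3·0+4·4+1·0 = 18 | 6·3 = 18
T: 1·1+3·4+4·8+1·3 = 48 | 6·8 = 48
X: 1·5+3·3+4·1+1·6 = 24 | 6·4 = 24
D: 1·5+3·7+4·2+1·2 = 36 | 6·6 = 36
gcd(1,3,4,1,6) = 1

Coefficients: [1, 3, 4, 1, 6]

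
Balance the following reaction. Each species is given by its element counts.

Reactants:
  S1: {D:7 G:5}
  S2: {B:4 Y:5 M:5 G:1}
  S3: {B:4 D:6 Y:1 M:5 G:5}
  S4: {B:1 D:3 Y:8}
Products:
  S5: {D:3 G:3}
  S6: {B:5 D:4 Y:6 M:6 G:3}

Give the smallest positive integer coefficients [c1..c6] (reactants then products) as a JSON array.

B: 2·0+4·4+2·4+1·1 = 25 | 3·0+5·5 = 25
D: 2·7+4·0+2·6+1·3 = 29 | 3·3+5·4 = 29
Y: 2·0+4·5+2·1+1·8 = 30 | 3·0+5·6 = 30
M: 2·0+4·5+2·5+1·0 = 30 | 3·0+5·6 = 30
G: 2·5+4·1+2·5+1·0 = 24 | 3·3+5·3 = 24
gcd(2,4,2,1,3,5) = 1

Coefficients: [2, 4, 2, 1, 3, 5]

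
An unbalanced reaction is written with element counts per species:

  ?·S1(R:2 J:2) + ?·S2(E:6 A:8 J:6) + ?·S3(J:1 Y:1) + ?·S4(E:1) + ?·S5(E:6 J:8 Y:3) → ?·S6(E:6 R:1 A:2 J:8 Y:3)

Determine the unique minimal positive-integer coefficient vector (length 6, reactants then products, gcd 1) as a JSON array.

E: 2·0+1·6+6·0+6·1+2·6 = 24 | 4·6 = 24
R: 2·2+1·0+6·0+6·0+2·0 = 4 | 4·1 = 4
A: 2·0+1·8+6·0+6·0+2·0 = 8 | 4·2 = 8
J: 2·2+1·6+6·1+6·0+2·8 = 32 | 4·8 = 32
Y: 2·0+1·0+6·1+6·0+2·3 = 12 | 4·3 = 12
gcd(2,1,6,6,2,4) = 1

Coefficients: [2, 1, 6, 6, 2, 4]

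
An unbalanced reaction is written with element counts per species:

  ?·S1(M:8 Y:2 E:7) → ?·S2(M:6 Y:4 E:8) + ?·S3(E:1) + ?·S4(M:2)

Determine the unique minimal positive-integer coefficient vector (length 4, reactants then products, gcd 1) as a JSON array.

M: 2·8 = 16 | 1·6+6·0+5·2 = 16
Y: 2·2 = 4 | 1·4+6·0+5·0 = 4
E: 2·7 = 14 | 1·8+6·1+5·0 = 14
gcd(2,1,6,5) = 1

Coefficients: [2, 1, 6, 5]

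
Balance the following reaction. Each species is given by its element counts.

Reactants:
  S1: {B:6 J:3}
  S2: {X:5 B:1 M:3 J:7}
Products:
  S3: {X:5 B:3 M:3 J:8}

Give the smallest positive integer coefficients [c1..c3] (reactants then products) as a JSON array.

Coefficients: [1, 3, 3]

X: 1·0+3·5 = 15 | 3·5 = 15
B: 1·6+3·1 = 9 | 3·3 = 9
M: 1·0+3·3 = 9 | 3·3 = 9
J: 1·3+3·7 = 24 | 3·8 = 24
gcd(1,3,3) = 1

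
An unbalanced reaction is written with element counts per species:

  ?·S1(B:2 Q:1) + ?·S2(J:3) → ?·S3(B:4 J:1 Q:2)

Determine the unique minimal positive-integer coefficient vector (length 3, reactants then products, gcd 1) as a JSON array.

Coefficients: [6, 1, 3]

B: 6·2+1·0 = 12 | 3·4 = 12
J: 6·0+1·3 = 3 | 3·1 = 3
Q: 6·1+1·0 = 6 | 3·2 = 6
gcd(6,1,3) = 1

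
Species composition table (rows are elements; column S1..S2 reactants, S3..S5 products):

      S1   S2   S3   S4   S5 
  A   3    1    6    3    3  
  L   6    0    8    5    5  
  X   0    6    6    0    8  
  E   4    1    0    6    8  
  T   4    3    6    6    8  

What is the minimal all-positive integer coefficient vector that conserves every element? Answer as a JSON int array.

Coefficients: [6, 6, 2, 1, 3]

A: 6·3+6·1 = 24 | 2·6+1·3+3·3 = 24
L: 6·6+6·0 = 36 | 2·8+1·5+3·5 = 36
X: 6·0+6·6 = 36 | 2·6+1·0+3·8 = 36
E: 6·4+6·1 = 30 | 2·0+1·6+3·8 = 30
T: 6·4+6·3 = 42 | 2·6+1·6+3·8 = 42
gcd(6,6,2,1,3) = 1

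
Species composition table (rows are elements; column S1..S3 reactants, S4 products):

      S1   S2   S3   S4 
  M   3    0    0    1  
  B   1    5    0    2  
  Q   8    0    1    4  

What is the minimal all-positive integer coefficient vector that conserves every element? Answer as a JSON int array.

M: 1·3+1·0+4·0 = 3 | 3·1 = 3
B: 1·1+1·5+4·0 = 6 | 3·2 = 6
Q: 1·8+1·0+4·1 = 12 | 3·4 = 12
gcd(1,1,4,3) = 1

Coefficients: [1, 1, 4, 3]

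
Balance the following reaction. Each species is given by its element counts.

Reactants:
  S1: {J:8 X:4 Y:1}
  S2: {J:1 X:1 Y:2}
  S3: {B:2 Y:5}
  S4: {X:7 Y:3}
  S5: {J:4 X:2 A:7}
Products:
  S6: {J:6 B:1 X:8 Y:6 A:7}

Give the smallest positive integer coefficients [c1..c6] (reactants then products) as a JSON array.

Coefficients: [1, 4, 3, 4, 6, 6]

J: 1·8+4·1+3·0+4·0+6·4 = 36 | 6·6 = 36
B: 1·0+4·0+3·2+4·0+6·0 = 6 | 6·1 = 6
X: 1·4+4·1+3·0+4·7+6·2 = 48 | 6·8 = 48
Y: 1·1+4·2+3·5+4·3+6·0 = 36 | 6·6 = 36
A: 1·0+4·0+3·0+4·0+6·7 = 42 | 6·7 = 42
gcd(1,4,3,4,6,6) = 1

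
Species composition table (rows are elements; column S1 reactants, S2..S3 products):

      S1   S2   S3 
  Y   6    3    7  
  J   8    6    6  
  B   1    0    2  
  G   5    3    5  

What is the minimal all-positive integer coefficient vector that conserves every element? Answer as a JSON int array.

Y: 6·6 = 36 | 5·3+3·7 = 36
J: 6·8 = 48 | 5·6+3·6 = 48
B: 6·1 = 6 | 5·0+3·2 = 6
G: 6·5 = 30 | 5·3+3·5 = 30
gcd(6,5,3) = 1

Coefficients: [6, 5, 3]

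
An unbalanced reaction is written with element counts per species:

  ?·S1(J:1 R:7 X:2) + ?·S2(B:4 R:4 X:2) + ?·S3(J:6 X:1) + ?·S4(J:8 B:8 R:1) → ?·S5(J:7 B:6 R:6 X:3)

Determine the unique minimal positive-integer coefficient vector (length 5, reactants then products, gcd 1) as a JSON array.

J: 2·1+5·0+4·6+2·8 = 42 | 6·7 = 42
B: 2·0+5·4+4·0+2·8 = 36 | 6·6 = 36
R: 2·7+5·4+4·0+2·1 = 36 | 6·6 = 36
X: 2·2+5·2+4·1+2·0 = 18 | 6·3 = 18
gcd(2,5,4,2,6) = 1

Coefficients: [2, 5, 4, 2, 6]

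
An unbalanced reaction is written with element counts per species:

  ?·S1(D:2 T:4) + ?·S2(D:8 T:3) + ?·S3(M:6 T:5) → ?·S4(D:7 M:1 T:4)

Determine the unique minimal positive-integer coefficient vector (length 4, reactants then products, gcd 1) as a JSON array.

Coefficients: [1, 5, 1, 6]

D: 1·2+5·8+1·0 = 42 | 6·7 = 42
M: 1·0+5·0+1·6 = 6 | 6·1 = 6
T: 1·4+5·3+1·5 = 24 | 6·4 = 24
gcd(1,5,1,6) = 1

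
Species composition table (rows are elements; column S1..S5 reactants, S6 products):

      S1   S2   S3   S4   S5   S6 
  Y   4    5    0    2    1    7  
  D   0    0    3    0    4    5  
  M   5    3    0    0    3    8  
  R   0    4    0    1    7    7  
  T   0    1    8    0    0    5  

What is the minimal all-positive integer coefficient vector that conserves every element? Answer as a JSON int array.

Y: 5·4+1·5+3·0+3·2+4·1 = 35 | 5·7 = 35
D: 5·0+1·0+3·3+3·0+4·4 = 25 | 5·5 = 25
M: 5·5+1·3+3·0+3·0+4·3 = 40 | 5·8 = 40
R: 5·0+1·4+3·0+3·1+4·7 = 35 | 5·7 = 35
T: 5·0+1·1+3·8+3·0+4·0 = 25 | 5·5 = 25
gcd(5,1,3,3,4,5) = 1

Coefficients: [5, 1, 3, 3, 4, 5]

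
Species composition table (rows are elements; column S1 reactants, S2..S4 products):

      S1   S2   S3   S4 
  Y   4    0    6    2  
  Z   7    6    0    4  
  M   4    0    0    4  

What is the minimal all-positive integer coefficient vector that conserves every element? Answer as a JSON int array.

Y: 6·4 = 24 | 3·0+2·6+6·2 = 24
Z: 6·7 = 42 | 3·6+2·0+6·4 = 42
M: 6·4 = 24 | 3·0+2·0+6·4 = 24
gcd(6,3,2,6) = 1

Coefficients: [6, 3, 2, 6]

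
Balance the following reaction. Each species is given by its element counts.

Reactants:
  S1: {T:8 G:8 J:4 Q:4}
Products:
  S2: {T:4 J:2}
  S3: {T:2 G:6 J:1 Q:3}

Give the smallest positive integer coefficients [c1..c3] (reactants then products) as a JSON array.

T: 3·8 = 24 | 4·4+4·2 = 24
G: 3·8 = 24 | 4·0+4·6 = 24
J: 3·4 = 12 | 4·2+4·1 = 12
Q: 3·4 = 12 | 4·0+4·3 = 12
gcd(3,4,4) = 1

Coefficients: [3, 4, 4]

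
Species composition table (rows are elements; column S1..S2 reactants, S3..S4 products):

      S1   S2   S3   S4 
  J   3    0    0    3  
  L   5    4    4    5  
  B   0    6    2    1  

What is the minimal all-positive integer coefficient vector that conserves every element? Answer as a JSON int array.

Coefficients: [4, 1, 1, 4]

J: 4·3+1·0 = 12 | 1·0+4·3 = 12
L: 4·5+1·4 = 24 | 1·4+4·5 = 24
B: 4·0+1·6 = 6 | 1·2+4·1 = 6
gcd(4,1,1,4) = 1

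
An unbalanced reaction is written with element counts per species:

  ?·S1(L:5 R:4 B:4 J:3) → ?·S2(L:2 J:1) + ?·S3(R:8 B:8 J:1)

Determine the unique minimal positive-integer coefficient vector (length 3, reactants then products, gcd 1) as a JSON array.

Coefficients: [2, 5, 1]

L: 2·5 = 10 | 5·2+1·0 = 10
R: 2·4 = 8 | 5·0+1·8 = 8
B: 2·4 = 8 | 5·0+1·8 = 8
J: 2·3 = 6 | 5·1+1·1 = 6
gcd(2,5,1) = 1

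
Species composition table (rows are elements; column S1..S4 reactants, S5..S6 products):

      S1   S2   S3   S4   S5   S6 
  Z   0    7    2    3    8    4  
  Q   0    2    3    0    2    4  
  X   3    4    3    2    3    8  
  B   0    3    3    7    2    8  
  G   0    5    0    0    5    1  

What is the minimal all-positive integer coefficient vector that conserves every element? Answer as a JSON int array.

Coefficients: [3, 6, 6, 2, 5, 5]

Z: 3·0+6·7+6·2+2·3 = 60 | 5·8+5·4 = 60
Q: 3·0+6·2+6·3+2·0 = 30 | 5·2+5·4 = 30
X: 3·3+6·4+6·3+2·2 = 55 | 5·3+5·8 = 55
B: 3·0+6·3+6·3+2·7 = 50 | 5·2+5·8 = 50
G: 3·0+6·5+6·0+2·0 = 30 | 5·5+5·1 = 30
gcd(3,6,6,2,5,5) = 1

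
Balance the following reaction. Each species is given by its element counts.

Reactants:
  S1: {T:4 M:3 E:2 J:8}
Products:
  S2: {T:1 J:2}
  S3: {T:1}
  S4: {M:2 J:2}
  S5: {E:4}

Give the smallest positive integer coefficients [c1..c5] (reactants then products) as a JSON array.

T: 2·4 = 8 | 5·1+3·1+3·0+1·0 = 8
M: 2·3 = 6 | 5·0+3·0+3·2+1·0 = 6
E: 2·2 = 4 | 5·0+3·0+3·0+1·4 = 4
J: 2·8 = 16 | 5·2+3·0+3·2+1·0 = 16
gcd(2,5,3,3,1) = 1

Coefficients: [2, 5, 3, 3, 1]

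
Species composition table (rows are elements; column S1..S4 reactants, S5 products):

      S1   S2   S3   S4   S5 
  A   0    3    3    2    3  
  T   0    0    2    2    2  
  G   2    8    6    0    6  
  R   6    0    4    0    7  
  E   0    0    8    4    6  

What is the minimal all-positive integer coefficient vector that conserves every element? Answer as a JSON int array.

Coefficients: [5, 1, 3, 3, 6]

A: 5·0+1·3+3·3+3·2 = 18 | 6·3 = 18
T: 5·0+1·0+3·2+3·2 = 12 | 6·2 = 12
G: 5·2+1·8+3·6+3·0 = 36 | 6·6 = 36
R: 5·6+1·0+3·4+3·0 = 42 | 6·7 = 42
E: 5·0+1·0+3·8+3·4 = 36 | 6·6 = 36
gcd(5,1,3,3,6) = 1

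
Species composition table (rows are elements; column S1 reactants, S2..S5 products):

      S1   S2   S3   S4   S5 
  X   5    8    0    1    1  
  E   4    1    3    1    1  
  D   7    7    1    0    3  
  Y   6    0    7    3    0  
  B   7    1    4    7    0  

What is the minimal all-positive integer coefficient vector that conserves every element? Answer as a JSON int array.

Coefficients: [5, 2, 3, 3, 6]

X: 5·5 = 25 | 2·8+3·0+3·1+6·1 = 25
E: 5·4 = 20 | 2·1+3·3+3·1+6·1 = 20
D: 5·7 = 35 | 2·7+3·1+3·0+6·3 = 35
Y: 5·6 = 30 | 2·0+3·7+3·3+6·0 = 30
B: 5·7 = 35 | 2·1+3·4+3·7+6·0 = 35
gcd(5,2,3,3,6) = 1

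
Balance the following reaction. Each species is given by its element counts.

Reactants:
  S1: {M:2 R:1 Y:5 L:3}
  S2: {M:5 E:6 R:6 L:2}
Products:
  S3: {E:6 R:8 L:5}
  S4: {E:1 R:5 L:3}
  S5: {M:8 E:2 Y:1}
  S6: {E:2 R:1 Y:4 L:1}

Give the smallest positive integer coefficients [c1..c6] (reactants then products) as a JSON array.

M: 5·2+6·5 = 40 | 2·0+4·0+5·8+5·0 = 40
E: 5·0+6·6 = 36 | 2·6+4·1+5·2+5·2 = 36
R: 5·1+6·6 = 41 | 2·8+4·5+5·0+5·1 = 41
Y: 5·5+6·0 = 25 | 2·0+4·0+5·1+5·4 = 25
L: 5·3+6·2 = 27 | 2·5+4·3+5·0+5·1 = 27
gcd(5,6,2,4,5,5) = 1

Coefficients: [5, 6, 2, 4, 5, 5]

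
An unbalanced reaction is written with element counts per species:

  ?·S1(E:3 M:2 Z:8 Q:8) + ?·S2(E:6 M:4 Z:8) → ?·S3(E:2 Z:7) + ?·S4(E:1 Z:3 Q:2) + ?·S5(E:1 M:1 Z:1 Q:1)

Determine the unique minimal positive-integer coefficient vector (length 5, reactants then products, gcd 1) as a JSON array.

E: 1·3+1·6 = 9 | 1·2+1·1+6·1 = 9
M: 1·2+1·4 = 6 | 1·0+1·0+6·1 = 6
Z: 1·8+1·8 = 16 | 1·7+1·3+6·1 = 16
Q: 1·8+1·0 = 8 | 1·0+1·2+6·1 = 8
gcd(1,1,1,1,6) = 1

Coefficients: [1, 1, 1, 1, 6]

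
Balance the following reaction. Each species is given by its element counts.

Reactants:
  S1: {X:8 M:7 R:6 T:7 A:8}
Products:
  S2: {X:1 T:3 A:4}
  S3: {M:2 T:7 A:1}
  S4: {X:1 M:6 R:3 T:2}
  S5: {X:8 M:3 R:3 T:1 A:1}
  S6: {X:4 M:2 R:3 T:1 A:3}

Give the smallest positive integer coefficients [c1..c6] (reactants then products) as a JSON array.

X: 5·8 = 40 | 5·1+1·0+3·1+1·8+6·4 = 40
M: 5·7 = 35 | 5·0+1·2+3·6+1·3+6·2 = 35
R: 5·6 = 30 | 5·0+1·0+3·3+1·3+6·3 = 30
T: 5·7 = 35 | 5·3+1·7+3·2+1·1+6·1 = 35
A: 5·8 = 40 | 5·4+1·1+3·0+1·1+6·3 = 40
gcd(5,5,1,3,1,6) = 1

Coefficients: [5, 5, 1, 3, 1, 6]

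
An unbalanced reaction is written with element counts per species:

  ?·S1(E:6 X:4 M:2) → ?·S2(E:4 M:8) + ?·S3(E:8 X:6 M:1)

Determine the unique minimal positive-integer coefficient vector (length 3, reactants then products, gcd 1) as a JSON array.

Coefficients: [6, 1, 4]

E: 6·6 = 36 | 1·4+4·8 = 36
X: 6·4 = 24 | 1·0+4·6 = 24
M: 6·2 = 12 | 1·8+4·1 = 12
gcd(6,1,4) = 1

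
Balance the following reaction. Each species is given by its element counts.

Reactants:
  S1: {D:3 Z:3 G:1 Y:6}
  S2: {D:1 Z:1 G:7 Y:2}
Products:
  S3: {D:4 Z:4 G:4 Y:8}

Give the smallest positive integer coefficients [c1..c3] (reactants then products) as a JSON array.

D: 6·3+2·1 = 20 | 5·4 = 20
Z: 6·3+2·1 = 20 | 5·4 = 20
G: 6·1+2·7 = 20 | 5·4 = 20
Y: 6·6+2·2 = 40 | 5·8 = 40
gcd(6,2,5) = 1

Coefficients: [6, 2, 5]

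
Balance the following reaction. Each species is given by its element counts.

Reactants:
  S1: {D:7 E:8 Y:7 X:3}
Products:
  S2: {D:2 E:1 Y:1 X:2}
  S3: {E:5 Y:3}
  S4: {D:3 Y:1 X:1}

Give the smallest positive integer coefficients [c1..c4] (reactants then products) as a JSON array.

D: 2·7 = 14 | 1·2+3·0+4·3 = 14
E: 2·8 = 16 | 1·1+3·5+4·0 = 16
Y: 2·7 = 14 | 1·1+3·3+4·1 = 14
X: 2·3 = 6 | 1·2+3·0+4·1 = 6
gcd(2,1,3,4) = 1

Coefficients: [2, 1, 3, 4]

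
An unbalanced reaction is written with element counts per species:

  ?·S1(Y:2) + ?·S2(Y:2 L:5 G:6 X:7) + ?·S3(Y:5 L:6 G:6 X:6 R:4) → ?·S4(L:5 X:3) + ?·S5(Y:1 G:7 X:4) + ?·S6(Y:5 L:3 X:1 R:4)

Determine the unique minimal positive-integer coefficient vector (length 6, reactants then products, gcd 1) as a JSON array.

Coefficients: [1, 2, 5, 5, 6, 5]

Y: 1·2+2·2+5·5 = 31 | 5·0+6·1+5·5 = 31
L: 1·0+2·5+5·6 = 40 | 5·5+6·0+5·3 = 40
G: 1·0+2·6+5·6 = 42 | 5·0+6·7+5·0 = 42
X: 1·0+2·7+5·6 = 44 | 5·3+6·4+5·1 = 44
R: 1·0+2·0+5·4 = 20 | 5·0+6·0+5·4 = 20
gcd(1,2,5,5,6,5) = 1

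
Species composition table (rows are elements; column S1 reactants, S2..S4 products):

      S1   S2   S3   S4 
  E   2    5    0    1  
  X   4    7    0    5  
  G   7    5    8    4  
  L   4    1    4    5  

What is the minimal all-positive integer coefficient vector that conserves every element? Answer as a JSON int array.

E: 6·2 = 12 | 2·5+3·0+2·1 = 12
X: 6·4 = 24 | 2·7+3·0+2·5 = 24
G: 6·7 = 42 | 2·5+3·8+2·4 = 42
L: 6·4 = 24 | 2·1+3·4+2·5 = 24
gcd(6,2,3,2) = 1

Coefficients: [6, 2, 3, 2]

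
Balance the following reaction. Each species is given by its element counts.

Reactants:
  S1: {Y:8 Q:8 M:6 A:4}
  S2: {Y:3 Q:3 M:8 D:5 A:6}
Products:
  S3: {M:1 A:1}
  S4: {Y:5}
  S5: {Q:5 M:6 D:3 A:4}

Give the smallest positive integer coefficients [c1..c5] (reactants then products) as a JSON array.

Y: 2·8+3·3 = 25 | 6·0+5·5+5·0 = 25
Q: 2·8+3·3 = 25 | 6·0+5·0+5·5 = 25
M: 2·6+3·8 = 36 | 6·1+5·0+5·6 = 36
D: 2·0+3·5 = 15 | 6·0+5·0+5·3 = 15
A: 2·4+3·6 = 26 | 6·1+5·0+5·4 = 26
gcd(2,3,6,5,5) = 1

Coefficients: [2, 3, 6, 5, 5]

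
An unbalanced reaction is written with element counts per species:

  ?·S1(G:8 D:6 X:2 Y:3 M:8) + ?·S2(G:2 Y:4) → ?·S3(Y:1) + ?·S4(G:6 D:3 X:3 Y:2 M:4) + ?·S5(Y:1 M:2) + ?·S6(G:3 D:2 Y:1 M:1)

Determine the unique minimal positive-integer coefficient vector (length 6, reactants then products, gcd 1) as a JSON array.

Coefficients: [3, 3, 6, 2, 5, 6]

G: 3·8+3·2 = 30 | 6·0+2·6+5·0+6·3 = 30
D: 3·6+3·0 = 18 | 6·0+2·3+5·0+6·2 = 18
X: 3·2+3·0 = 6 | 6·0+2·3+5·0+6·0 = 6
Y: 3·3+3·4 = 21 | 6·1+2·2+5·1+6·1 = 21
M: 3·8+3·0 = 24 | 6·0+2·4+5·2+6·1 = 24
gcd(3,3,6,2,5,6) = 1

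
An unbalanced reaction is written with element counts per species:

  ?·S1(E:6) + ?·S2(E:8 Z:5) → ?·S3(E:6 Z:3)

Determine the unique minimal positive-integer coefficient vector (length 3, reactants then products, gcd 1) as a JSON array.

E: 1·6+3·8 = 30 | 5·6 = 30
Z: 1·0+3·5 = 15 | 5·3 = 15
gcd(1,3,5) = 1

Coefficients: [1, 3, 5]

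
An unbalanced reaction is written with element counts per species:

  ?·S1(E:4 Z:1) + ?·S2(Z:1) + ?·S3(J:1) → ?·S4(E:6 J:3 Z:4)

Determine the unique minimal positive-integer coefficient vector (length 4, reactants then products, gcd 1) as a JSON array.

Coefficients: [3, 5, 6, 2]

E: 3·4+5·0+6·0 = 12 | 2·6 = 12
J: 3·0+5·0+6·1 = 6 | 2·3 = 6
Z: 3·1+5·1+6·0 = 8 | 2·4 = 8
gcd(3,5,6,2) = 1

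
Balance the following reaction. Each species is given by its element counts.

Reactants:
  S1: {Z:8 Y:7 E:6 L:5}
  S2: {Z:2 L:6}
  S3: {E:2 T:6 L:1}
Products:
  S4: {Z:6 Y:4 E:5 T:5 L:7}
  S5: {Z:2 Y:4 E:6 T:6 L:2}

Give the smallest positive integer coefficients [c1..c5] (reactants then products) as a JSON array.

Coefficients: [4, 3, 6, 6, 1]

Z: 4·8+3·2+6·0 = 38 | 6·6+1·2 = 38
Y: 4·7+3·0+6·0 = 28 | 6·4+1·4 = 28
E: 4·6+3·0+6·2 = 36 | 6·5+1·6 = 36
T: 4·0+3·0+6·6 = 36 | 6·5+1·6 = 36
L: 4·5+3·6+6·1 = 44 | 6·7+1·2 = 44
gcd(4,3,6,6,1) = 1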